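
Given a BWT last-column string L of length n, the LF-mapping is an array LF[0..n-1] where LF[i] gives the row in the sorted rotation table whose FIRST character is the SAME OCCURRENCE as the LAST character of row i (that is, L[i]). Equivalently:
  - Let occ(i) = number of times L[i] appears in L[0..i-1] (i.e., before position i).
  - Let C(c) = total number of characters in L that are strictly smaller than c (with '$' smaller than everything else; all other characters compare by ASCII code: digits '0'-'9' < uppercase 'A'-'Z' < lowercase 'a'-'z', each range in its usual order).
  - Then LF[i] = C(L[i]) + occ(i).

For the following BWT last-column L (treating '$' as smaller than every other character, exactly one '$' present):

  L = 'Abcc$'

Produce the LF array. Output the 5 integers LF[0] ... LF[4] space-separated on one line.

Char counts: '$':1, 'A':1, 'b':1, 'c':2
C (first-col start): C('$')=0, C('A')=1, C('b')=2, C('c')=3
L[0]='A': occ=0, LF[0]=C('A')+0=1+0=1
L[1]='b': occ=0, LF[1]=C('b')+0=2+0=2
L[2]='c': occ=0, LF[2]=C('c')+0=3+0=3
L[3]='c': occ=1, LF[3]=C('c')+1=3+1=4
L[4]='$': occ=0, LF[4]=C('$')+0=0+0=0

Answer: 1 2 3 4 0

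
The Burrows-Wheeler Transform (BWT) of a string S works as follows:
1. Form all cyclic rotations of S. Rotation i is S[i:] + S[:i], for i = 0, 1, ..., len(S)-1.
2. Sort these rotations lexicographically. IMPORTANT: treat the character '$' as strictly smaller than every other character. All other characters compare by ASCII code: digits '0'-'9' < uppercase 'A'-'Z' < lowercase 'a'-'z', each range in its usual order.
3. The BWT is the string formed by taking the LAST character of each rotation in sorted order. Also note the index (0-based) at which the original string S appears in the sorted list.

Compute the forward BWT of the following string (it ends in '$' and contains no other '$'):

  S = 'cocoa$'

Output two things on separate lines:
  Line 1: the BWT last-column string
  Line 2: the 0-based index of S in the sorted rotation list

Answer: aoo$cc
3

Derivation:
All 6 rotations (rotation i = S[i:]+S[:i]):
  rot[0] = cocoa$
  rot[1] = ocoa$c
  rot[2] = coa$co
  rot[3] = oa$coc
  rot[4] = a$coco
  rot[5] = $cocoa
Sorted (with $ < everything):
  sorted[0] = $cocoa  (last char: 'a')
  sorted[1] = a$coco  (last char: 'o')
  sorted[2] = coa$co  (last char: 'o')
  sorted[3] = cocoa$  (last char: '$')
  sorted[4] = oa$coc  (last char: 'c')
  sorted[5] = ocoa$c  (last char: 'c')
Last column: aoo$cc
Original string S is at sorted index 3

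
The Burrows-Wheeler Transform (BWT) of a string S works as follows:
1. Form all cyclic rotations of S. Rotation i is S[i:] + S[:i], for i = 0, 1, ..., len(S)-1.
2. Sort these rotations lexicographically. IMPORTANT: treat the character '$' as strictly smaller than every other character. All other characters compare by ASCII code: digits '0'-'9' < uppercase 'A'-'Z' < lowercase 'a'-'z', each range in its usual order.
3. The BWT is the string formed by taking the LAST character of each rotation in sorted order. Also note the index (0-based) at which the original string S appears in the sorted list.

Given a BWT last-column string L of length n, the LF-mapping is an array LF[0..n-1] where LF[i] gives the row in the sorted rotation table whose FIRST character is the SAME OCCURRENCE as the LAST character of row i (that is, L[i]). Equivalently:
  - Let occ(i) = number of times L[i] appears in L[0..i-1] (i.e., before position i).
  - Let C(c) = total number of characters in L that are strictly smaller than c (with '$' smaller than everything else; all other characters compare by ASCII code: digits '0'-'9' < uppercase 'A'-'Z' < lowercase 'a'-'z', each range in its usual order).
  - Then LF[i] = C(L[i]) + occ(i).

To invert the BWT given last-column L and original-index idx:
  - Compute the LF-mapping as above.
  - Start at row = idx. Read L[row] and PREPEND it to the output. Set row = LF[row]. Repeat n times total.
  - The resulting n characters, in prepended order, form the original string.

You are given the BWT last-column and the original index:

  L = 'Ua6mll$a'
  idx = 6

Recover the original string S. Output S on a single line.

Answer: llama6U$

Derivation:
LF mapping: 2 3 1 7 5 6 0 4
Walk LF starting at row 6, prepending L[row]:
  step 1: row=6, L[6]='$', prepend. Next row=LF[6]=0
  step 2: row=0, L[0]='U', prepend. Next row=LF[0]=2
  step 3: row=2, L[2]='6', prepend. Next row=LF[2]=1
  step 4: row=1, L[1]='a', prepend. Next row=LF[1]=3
  step 5: row=3, L[3]='m', prepend. Next row=LF[3]=7
  step 6: row=7, L[7]='a', prepend. Next row=LF[7]=4
  step 7: row=4, L[4]='l', prepend. Next row=LF[4]=5
  step 8: row=5, L[5]='l', prepend. Next row=LF[5]=6
Reversed output: llama6U$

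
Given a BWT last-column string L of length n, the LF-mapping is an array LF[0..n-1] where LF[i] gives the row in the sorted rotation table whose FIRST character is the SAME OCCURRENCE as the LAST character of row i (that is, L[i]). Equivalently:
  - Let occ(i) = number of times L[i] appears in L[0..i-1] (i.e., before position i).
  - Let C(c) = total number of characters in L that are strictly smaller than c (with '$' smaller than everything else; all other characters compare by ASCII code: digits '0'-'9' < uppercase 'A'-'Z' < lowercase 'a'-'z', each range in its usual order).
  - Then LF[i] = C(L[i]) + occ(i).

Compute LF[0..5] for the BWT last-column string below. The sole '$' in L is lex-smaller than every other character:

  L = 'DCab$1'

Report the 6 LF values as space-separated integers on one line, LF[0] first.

Char counts: '$':1, '1':1, 'C':1, 'D':1, 'a':1, 'b':1
C (first-col start): C('$')=0, C('1')=1, C('C')=2, C('D')=3, C('a')=4, C('b')=5
L[0]='D': occ=0, LF[0]=C('D')+0=3+0=3
L[1]='C': occ=0, LF[1]=C('C')+0=2+0=2
L[2]='a': occ=0, LF[2]=C('a')+0=4+0=4
L[3]='b': occ=0, LF[3]=C('b')+0=5+0=5
L[4]='$': occ=0, LF[4]=C('$')+0=0+0=0
L[5]='1': occ=0, LF[5]=C('1')+0=1+0=1

Answer: 3 2 4 5 0 1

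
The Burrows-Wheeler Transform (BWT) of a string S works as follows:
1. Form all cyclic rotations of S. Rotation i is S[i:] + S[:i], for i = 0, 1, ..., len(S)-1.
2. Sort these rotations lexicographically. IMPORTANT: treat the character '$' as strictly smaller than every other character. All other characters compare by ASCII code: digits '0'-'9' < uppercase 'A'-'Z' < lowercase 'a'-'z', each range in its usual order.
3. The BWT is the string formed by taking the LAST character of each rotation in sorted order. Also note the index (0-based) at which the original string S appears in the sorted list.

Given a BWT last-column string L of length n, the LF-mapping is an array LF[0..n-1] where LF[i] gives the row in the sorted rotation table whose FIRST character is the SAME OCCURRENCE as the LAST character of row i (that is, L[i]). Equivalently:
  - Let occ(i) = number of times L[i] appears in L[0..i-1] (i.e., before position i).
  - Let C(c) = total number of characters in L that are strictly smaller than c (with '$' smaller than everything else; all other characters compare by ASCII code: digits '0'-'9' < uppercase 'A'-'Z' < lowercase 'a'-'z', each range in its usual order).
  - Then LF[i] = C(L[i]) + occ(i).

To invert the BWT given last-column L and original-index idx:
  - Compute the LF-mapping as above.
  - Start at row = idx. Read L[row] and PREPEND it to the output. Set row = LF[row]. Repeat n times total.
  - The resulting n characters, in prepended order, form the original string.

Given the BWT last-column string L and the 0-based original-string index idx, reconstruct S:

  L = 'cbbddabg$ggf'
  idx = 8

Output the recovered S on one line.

Answer: fgggdbdbbac$

Derivation:
LF mapping: 5 2 3 6 7 1 4 9 0 10 11 8
Walk LF starting at row 8, prepending L[row]:
  step 1: row=8, L[8]='$', prepend. Next row=LF[8]=0
  step 2: row=0, L[0]='c', prepend. Next row=LF[0]=5
  step 3: row=5, L[5]='a', prepend. Next row=LF[5]=1
  step 4: row=1, L[1]='b', prepend. Next row=LF[1]=2
  step 5: row=2, L[2]='b', prepend. Next row=LF[2]=3
  step 6: row=3, L[3]='d', prepend. Next row=LF[3]=6
  step 7: row=6, L[6]='b', prepend. Next row=LF[6]=4
  step 8: row=4, L[4]='d', prepend. Next row=LF[4]=7
  step 9: row=7, L[7]='g', prepend. Next row=LF[7]=9
  step 10: row=9, L[9]='g', prepend. Next row=LF[9]=10
  step 11: row=10, L[10]='g', prepend. Next row=LF[10]=11
  step 12: row=11, L[11]='f', prepend. Next row=LF[11]=8
Reversed output: fgggdbdbbac$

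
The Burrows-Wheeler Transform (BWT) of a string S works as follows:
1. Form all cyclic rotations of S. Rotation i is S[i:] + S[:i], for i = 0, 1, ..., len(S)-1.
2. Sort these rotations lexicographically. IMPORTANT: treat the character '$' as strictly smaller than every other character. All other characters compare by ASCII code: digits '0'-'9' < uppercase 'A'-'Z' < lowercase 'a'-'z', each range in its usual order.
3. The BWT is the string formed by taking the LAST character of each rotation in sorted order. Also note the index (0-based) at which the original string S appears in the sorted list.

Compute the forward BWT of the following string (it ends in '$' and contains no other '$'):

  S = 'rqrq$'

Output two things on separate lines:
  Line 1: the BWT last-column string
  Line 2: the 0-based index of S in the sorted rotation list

Answer: qrrq$
4

Derivation:
All 5 rotations (rotation i = S[i:]+S[:i]):
  rot[0] = rqrq$
  rot[1] = qrq$r
  rot[2] = rq$rq
  rot[3] = q$rqr
  rot[4] = $rqrq
Sorted (with $ < everything):
  sorted[0] = $rqrq  (last char: 'q')
  sorted[1] = q$rqr  (last char: 'r')
  sorted[2] = qrq$r  (last char: 'r')
  sorted[3] = rq$rq  (last char: 'q')
  sorted[4] = rqrq$  (last char: '$')
Last column: qrrq$
Original string S is at sorted index 4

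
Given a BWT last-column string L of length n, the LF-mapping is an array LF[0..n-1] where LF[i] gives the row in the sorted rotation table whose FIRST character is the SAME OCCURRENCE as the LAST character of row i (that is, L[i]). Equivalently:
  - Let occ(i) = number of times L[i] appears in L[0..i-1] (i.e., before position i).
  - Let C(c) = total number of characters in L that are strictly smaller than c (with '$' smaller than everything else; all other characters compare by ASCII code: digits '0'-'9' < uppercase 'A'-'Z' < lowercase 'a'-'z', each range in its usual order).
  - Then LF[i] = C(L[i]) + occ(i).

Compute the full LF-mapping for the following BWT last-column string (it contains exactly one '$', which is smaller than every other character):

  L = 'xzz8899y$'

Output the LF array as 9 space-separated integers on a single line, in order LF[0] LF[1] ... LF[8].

Char counts: '$':1, '8':2, '9':2, 'x':1, 'y':1, 'z':2
C (first-col start): C('$')=0, C('8')=1, C('9')=3, C('x')=5, C('y')=6, C('z')=7
L[0]='x': occ=0, LF[0]=C('x')+0=5+0=5
L[1]='z': occ=0, LF[1]=C('z')+0=7+0=7
L[2]='z': occ=1, LF[2]=C('z')+1=7+1=8
L[3]='8': occ=0, LF[3]=C('8')+0=1+0=1
L[4]='8': occ=1, LF[4]=C('8')+1=1+1=2
L[5]='9': occ=0, LF[5]=C('9')+0=3+0=3
L[6]='9': occ=1, LF[6]=C('9')+1=3+1=4
L[7]='y': occ=0, LF[7]=C('y')+0=6+0=6
L[8]='$': occ=0, LF[8]=C('$')+0=0+0=0

Answer: 5 7 8 1 2 3 4 6 0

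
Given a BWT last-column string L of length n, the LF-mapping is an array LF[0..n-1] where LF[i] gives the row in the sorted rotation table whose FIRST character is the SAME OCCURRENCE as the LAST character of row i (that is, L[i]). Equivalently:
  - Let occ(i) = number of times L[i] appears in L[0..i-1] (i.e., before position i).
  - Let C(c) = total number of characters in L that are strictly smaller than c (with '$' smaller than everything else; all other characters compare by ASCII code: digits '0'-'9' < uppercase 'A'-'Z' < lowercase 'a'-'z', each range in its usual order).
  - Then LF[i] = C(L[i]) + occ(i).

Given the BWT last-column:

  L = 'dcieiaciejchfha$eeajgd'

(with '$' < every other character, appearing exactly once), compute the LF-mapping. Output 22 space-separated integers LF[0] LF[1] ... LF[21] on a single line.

Answer: 7 4 17 9 18 1 5 19 10 20 6 15 13 16 2 0 11 12 3 21 14 8

Derivation:
Char counts: '$':1, 'a':3, 'c':3, 'd':2, 'e':4, 'f':1, 'g':1, 'h':2, 'i':3, 'j':2
C (first-col start): C('$')=0, C('a')=1, C('c')=4, C('d')=7, C('e')=9, C('f')=13, C('g')=14, C('h')=15, C('i')=17, C('j')=20
L[0]='d': occ=0, LF[0]=C('d')+0=7+0=7
L[1]='c': occ=0, LF[1]=C('c')+0=4+0=4
L[2]='i': occ=0, LF[2]=C('i')+0=17+0=17
L[3]='e': occ=0, LF[3]=C('e')+0=9+0=9
L[4]='i': occ=1, LF[4]=C('i')+1=17+1=18
L[5]='a': occ=0, LF[5]=C('a')+0=1+0=1
L[6]='c': occ=1, LF[6]=C('c')+1=4+1=5
L[7]='i': occ=2, LF[7]=C('i')+2=17+2=19
L[8]='e': occ=1, LF[8]=C('e')+1=9+1=10
L[9]='j': occ=0, LF[9]=C('j')+0=20+0=20
L[10]='c': occ=2, LF[10]=C('c')+2=4+2=6
L[11]='h': occ=0, LF[11]=C('h')+0=15+0=15
L[12]='f': occ=0, LF[12]=C('f')+0=13+0=13
L[13]='h': occ=1, LF[13]=C('h')+1=15+1=16
L[14]='a': occ=1, LF[14]=C('a')+1=1+1=2
L[15]='$': occ=0, LF[15]=C('$')+0=0+0=0
L[16]='e': occ=2, LF[16]=C('e')+2=9+2=11
L[17]='e': occ=3, LF[17]=C('e')+3=9+3=12
L[18]='a': occ=2, LF[18]=C('a')+2=1+2=3
L[19]='j': occ=1, LF[19]=C('j')+1=20+1=21
L[20]='g': occ=0, LF[20]=C('g')+0=14+0=14
L[21]='d': occ=1, LF[21]=C('d')+1=7+1=8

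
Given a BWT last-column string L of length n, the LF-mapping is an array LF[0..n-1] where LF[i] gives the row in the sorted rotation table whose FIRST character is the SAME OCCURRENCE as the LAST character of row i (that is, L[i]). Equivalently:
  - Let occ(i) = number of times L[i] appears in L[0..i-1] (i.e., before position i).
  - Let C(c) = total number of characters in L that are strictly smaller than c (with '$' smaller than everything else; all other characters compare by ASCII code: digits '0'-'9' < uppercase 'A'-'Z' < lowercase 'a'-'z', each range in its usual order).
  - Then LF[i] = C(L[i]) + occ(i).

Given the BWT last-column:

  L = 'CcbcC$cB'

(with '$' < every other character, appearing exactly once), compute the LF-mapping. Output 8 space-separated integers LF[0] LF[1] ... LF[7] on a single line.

Answer: 2 5 4 6 3 0 7 1

Derivation:
Char counts: '$':1, 'B':1, 'C':2, 'b':1, 'c':3
C (first-col start): C('$')=0, C('B')=1, C('C')=2, C('b')=4, C('c')=5
L[0]='C': occ=0, LF[0]=C('C')+0=2+0=2
L[1]='c': occ=0, LF[1]=C('c')+0=5+0=5
L[2]='b': occ=0, LF[2]=C('b')+0=4+0=4
L[3]='c': occ=1, LF[3]=C('c')+1=5+1=6
L[4]='C': occ=1, LF[4]=C('C')+1=2+1=3
L[5]='$': occ=0, LF[5]=C('$')+0=0+0=0
L[6]='c': occ=2, LF[6]=C('c')+2=5+2=7
L[7]='B': occ=0, LF[7]=C('B')+0=1+0=1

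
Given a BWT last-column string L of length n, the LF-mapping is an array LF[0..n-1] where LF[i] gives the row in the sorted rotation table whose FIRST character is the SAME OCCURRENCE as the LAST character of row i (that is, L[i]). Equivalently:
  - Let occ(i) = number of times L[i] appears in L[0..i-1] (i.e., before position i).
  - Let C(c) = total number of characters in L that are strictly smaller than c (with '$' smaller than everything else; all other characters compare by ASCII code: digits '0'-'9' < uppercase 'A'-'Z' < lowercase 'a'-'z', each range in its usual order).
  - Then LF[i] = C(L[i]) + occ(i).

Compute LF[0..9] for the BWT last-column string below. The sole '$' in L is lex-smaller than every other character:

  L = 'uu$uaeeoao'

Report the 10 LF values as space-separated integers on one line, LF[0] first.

Answer: 7 8 0 9 1 3 4 5 2 6

Derivation:
Char counts: '$':1, 'a':2, 'e':2, 'o':2, 'u':3
C (first-col start): C('$')=0, C('a')=1, C('e')=3, C('o')=5, C('u')=7
L[0]='u': occ=0, LF[0]=C('u')+0=7+0=7
L[1]='u': occ=1, LF[1]=C('u')+1=7+1=8
L[2]='$': occ=0, LF[2]=C('$')+0=0+0=0
L[3]='u': occ=2, LF[3]=C('u')+2=7+2=9
L[4]='a': occ=0, LF[4]=C('a')+0=1+0=1
L[5]='e': occ=0, LF[5]=C('e')+0=3+0=3
L[6]='e': occ=1, LF[6]=C('e')+1=3+1=4
L[7]='o': occ=0, LF[7]=C('o')+0=5+0=5
L[8]='a': occ=1, LF[8]=C('a')+1=1+1=2
L[9]='o': occ=1, LF[9]=C('o')+1=5+1=6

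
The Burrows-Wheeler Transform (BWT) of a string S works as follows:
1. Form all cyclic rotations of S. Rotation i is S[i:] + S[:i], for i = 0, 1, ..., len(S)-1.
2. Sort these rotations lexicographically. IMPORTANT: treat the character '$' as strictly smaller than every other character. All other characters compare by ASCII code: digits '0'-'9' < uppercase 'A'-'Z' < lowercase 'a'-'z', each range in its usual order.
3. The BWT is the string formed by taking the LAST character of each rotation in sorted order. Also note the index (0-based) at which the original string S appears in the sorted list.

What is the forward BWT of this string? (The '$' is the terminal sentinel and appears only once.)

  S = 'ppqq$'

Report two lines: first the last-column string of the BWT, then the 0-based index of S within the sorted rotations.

Answer: q$pqp
1

Derivation:
All 5 rotations (rotation i = S[i:]+S[:i]):
  rot[0] = ppqq$
  rot[1] = pqq$p
  rot[2] = qq$pp
  rot[3] = q$ppq
  rot[4] = $ppqq
Sorted (with $ < everything):
  sorted[0] = $ppqq  (last char: 'q')
  sorted[1] = ppqq$  (last char: '$')
  sorted[2] = pqq$p  (last char: 'p')
  sorted[3] = q$ppq  (last char: 'q')
  sorted[4] = qq$pp  (last char: 'p')
Last column: q$pqp
Original string S is at sorted index 1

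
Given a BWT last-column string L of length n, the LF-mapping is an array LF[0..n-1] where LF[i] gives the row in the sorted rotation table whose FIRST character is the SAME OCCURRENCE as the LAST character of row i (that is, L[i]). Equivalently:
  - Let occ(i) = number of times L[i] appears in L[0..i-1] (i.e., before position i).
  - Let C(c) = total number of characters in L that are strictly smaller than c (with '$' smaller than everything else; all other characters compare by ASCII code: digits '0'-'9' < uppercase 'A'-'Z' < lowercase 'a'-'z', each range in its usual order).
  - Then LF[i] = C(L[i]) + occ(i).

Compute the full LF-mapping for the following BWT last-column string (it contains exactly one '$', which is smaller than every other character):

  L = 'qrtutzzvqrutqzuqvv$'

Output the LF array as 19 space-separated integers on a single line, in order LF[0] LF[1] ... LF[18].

Answer: 1 5 7 10 8 16 17 13 2 6 11 9 3 18 12 4 14 15 0

Derivation:
Char counts: '$':1, 'q':4, 'r':2, 't':3, 'u':3, 'v':3, 'z':3
C (first-col start): C('$')=0, C('q')=1, C('r')=5, C('t')=7, C('u')=10, C('v')=13, C('z')=16
L[0]='q': occ=0, LF[0]=C('q')+0=1+0=1
L[1]='r': occ=0, LF[1]=C('r')+0=5+0=5
L[2]='t': occ=0, LF[2]=C('t')+0=7+0=7
L[3]='u': occ=0, LF[3]=C('u')+0=10+0=10
L[4]='t': occ=1, LF[4]=C('t')+1=7+1=8
L[5]='z': occ=0, LF[5]=C('z')+0=16+0=16
L[6]='z': occ=1, LF[6]=C('z')+1=16+1=17
L[7]='v': occ=0, LF[7]=C('v')+0=13+0=13
L[8]='q': occ=1, LF[8]=C('q')+1=1+1=2
L[9]='r': occ=1, LF[9]=C('r')+1=5+1=6
L[10]='u': occ=1, LF[10]=C('u')+1=10+1=11
L[11]='t': occ=2, LF[11]=C('t')+2=7+2=9
L[12]='q': occ=2, LF[12]=C('q')+2=1+2=3
L[13]='z': occ=2, LF[13]=C('z')+2=16+2=18
L[14]='u': occ=2, LF[14]=C('u')+2=10+2=12
L[15]='q': occ=3, LF[15]=C('q')+3=1+3=4
L[16]='v': occ=1, LF[16]=C('v')+1=13+1=14
L[17]='v': occ=2, LF[17]=C('v')+2=13+2=15
L[18]='$': occ=0, LF[18]=C('$')+0=0+0=0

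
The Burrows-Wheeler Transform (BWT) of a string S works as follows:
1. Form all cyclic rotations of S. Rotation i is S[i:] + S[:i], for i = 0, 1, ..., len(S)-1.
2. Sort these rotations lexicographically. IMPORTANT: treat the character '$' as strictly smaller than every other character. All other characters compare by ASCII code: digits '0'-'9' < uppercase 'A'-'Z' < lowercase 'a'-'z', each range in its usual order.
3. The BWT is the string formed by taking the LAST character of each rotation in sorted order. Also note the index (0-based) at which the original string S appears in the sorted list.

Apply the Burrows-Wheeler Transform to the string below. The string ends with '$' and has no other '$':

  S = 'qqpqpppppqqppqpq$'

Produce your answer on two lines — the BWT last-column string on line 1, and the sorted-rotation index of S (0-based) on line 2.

All 17 rotations (rotation i = S[i:]+S[:i]):
  rot[0] = qqpqpppppqqppqpq$
  rot[1] = qpqpppppqqppqpq$q
  rot[2] = pqpppppqqppqpq$qq
  rot[3] = qpppppqqppqpq$qqp
  rot[4] = pppppqqppqpq$qqpq
  rot[5] = ppppqqppqpq$qqpqp
  rot[6] = pppqqppqpq$qqpqpp
  rot[7] = ppqqppqpq$qqpqppp
  rot[8] = pqqppqpq$qqpqpppp
  rot[9] = qqppqpq$qqpqppppp
  rot[10] = qppqpq$qqpqpppppq
  rot[11] = ppqpq$qqpqpppppqq
  rot[12] = pqpq$qqpqpppppqqp
  rot[13] = qpq$qqpqpppppqqpp
  rot[14] = pq$qqpqpppppqqppq
  rot[15] = q$qqpqpppppqqppqp
  rot[16] = $qqpqpppppqqppqpq
Sorted (with $ < everything):
  sorted[0] = $qqpqpppppqqppqpq  (last char: 'q')
  sorted[1] = pppppqqppqpq$qqpq  (last char: 'q')
  sorted[2] = ppppqqppqpq$qqpqp  (last char: 'p')
  sorted[3] = pppqqppqpq$qqpqpp  (last char: 'p')
  sorted[4] = ppqpq$qqpqpppppqq  (last char: 'q')
  sorted[5] = ppqqppqpq$qqpqppp  (last char: 'p')
  sorted[6] = pq$qqpqpppppqqppq  (last char: 'q')
  sorted[7] = pqpppppqqppqpq$qq  (last char: 'q')
  sorted[8] = pqpq$qqpqpppppqqp  (last char: 'p')
  sorted[9] = pqqppqpq$qqpqpppp  (last char: 'p')
  sorted[10] = q$qqpqpppppqqppqp  (last char: 'p')
  sorted[11] = qpppppqqppqpq$qqp  (last char: 'p')
  sorted[12] = qppqpq$qqpqpppppq  (last char: 'q')
  sorted[13] = qpq$qqpqpppppqqpp  (last char: 'p')
  sorted[14] = qpqpppppqqppqpq$q  (last char: 'q')
  sorted[15] = qqppqpq$qqpqppppp  (last char: 'p')
  sorted[16] = qqpqpppppqqppqpq$  (last char: '$')
Last column: qqppqpqqppppqpqp$
Original string S is at sorted index 16

Answer: qqppqpqqppppqpqp$
16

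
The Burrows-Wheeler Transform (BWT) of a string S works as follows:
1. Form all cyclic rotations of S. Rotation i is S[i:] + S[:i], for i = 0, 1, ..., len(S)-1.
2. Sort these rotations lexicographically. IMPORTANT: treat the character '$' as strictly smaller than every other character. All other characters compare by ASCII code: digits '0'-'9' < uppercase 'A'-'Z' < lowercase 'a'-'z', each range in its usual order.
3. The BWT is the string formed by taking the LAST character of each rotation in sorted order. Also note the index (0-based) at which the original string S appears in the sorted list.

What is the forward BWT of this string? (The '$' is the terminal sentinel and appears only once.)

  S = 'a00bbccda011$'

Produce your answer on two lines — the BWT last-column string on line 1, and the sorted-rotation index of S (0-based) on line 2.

All 13 rotations (rotation i = S[i:]+S[:i]):
  rot[0] = a00bbccda011$
  rot[1] = 00bbccda011$a
  rot[2] = 0bbccda011$a0
  rot[3] = bbccda011$a00
  rot[4] = bccda011$a00b
  rot[5] = ccda011$a00bb
  rot[6] = cda011$a00bbc
  rot[7] = da011$a00bbcc
  rot[8] = a011$a00bbccd
  rot[9] = 011$a00bbccda
  rot[10] = 11$a00bbccda0
  rot[11] = 1$a00bbccda01
  rot[12] = $a00bbccda011
Sorted (with $ < everything):
  sorted[0] = $a00bbccda011  (last char: '1')
  sorted[1] = 00bbccda011$a  (last char: 'a')
  sorted[2] = 011$a00bbccda  (last char: 'a')
  sorted[3] = 0bbccda011$a0  (last char: '0')
  sorted[4] = 1$a00bbccda01  (last char: '1')
  sorted[5] = 11$a00bbccda0  (last char: '0')
  sorted[6] = a00bbccda011$  (last char: '$')
  sorted[7] = a011$a00bbccd  (last char: 'd')
  sorted[8] = bbccda011$a00  (last char: '0')
  sorted[9] = bccda011$a00b  (last char: 'b')
  sorted[10] = ccda011$a00bb  (last char: 'b')
  sorted[11] = cda011$a00bbc  (last char: 'c')
  sorted[12] = da011$a00bbcc  (last char: 'c')
Last column: 1aa010$d0bbcc
Original string S is at sorted index 6

Answer: 1aa010$d0bbcc
6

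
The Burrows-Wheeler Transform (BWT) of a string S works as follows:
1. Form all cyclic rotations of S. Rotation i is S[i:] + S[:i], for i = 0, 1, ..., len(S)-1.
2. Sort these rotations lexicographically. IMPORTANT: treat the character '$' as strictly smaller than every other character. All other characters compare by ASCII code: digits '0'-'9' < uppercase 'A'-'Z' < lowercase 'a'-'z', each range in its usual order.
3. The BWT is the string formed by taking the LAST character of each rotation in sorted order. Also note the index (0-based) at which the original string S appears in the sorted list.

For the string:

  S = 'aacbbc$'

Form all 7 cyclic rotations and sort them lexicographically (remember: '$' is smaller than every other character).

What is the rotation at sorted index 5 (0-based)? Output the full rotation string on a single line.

All 7 rotations (rotation i = S[i:]+S[:i]):
  rot[0] = aacbbc$
  rot[1] = acbbc$a
  rot[2] = cbbc$aa
  rot[3] = bbc$aac
  rot[4] = bc$aacb
  rot[5] = c$aacbb
  rot[6] = $aacbbc
Sorted (with $ < everything):
  sorted[0] = $aacbbc
  sorted[1] = aacbbc$
  sorted[2] = acbbc$a
  sorted[3] = bbc$aac
  sorted[4] = bc$aacb
  sorted[5] = c$aacbb
  sorted[6] = cbbc$aa
sorted[5] = c$aacbb

Answer: c$aacbb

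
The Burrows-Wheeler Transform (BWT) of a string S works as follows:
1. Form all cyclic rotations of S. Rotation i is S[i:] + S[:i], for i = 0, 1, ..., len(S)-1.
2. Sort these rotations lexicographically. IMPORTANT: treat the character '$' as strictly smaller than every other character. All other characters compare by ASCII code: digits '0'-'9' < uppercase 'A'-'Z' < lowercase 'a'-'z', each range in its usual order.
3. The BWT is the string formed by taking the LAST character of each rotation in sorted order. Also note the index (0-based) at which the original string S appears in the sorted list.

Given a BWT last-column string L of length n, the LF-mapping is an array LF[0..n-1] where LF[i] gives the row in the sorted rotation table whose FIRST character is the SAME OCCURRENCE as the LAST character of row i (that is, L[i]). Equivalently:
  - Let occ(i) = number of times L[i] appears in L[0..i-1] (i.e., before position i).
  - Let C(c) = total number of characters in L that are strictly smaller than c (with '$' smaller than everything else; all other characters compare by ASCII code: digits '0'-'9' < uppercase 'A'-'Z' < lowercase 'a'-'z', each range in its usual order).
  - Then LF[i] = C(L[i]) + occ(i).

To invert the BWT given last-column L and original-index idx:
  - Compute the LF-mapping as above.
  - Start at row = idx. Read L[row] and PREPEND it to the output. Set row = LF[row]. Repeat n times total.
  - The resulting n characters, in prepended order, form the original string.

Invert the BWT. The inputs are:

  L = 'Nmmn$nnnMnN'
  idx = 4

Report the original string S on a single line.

Answer: mMnnNnnnmN$

Derivation:
LF mapping: 2 4 5 6 0 7 8 9 1 10 3
Walk LF starting at row 4, prepending L[row]:
  step 1: row=4, L[4]='$', prepend. Next row=LF[4]=0
  step 2: row=0, L[0]='N', prepend. Next row=LF[0]=2
  step 3: row=2, L[2]='m', prepend. Next row=LF[2]=5
  step 4: row=5, L[5]='n', prepend. Next row=LF[5]=7
  step 5: row=7, L[7]='n', prepend. Next row=LF[7]=9
  step 6: row=9, L[9]='n', prepend. Next row=LF[9]=10
  step 7: row=10, L[10]='N', prepend. Next row=LF[10]=3
  step 8: row=3, L[3]='n', prepend. Next row=LF[3]=6
  step 9: row=6, L[6]='n', prepend. Next row=LF[6]=8
  step 10: row=8, L[8]='M', prepend. Next row=LF[8]=1
  step 11: row=1, L[1]='m', prepend. Next row=LF[1]=4
Reversed output: mMnnNnnnmN$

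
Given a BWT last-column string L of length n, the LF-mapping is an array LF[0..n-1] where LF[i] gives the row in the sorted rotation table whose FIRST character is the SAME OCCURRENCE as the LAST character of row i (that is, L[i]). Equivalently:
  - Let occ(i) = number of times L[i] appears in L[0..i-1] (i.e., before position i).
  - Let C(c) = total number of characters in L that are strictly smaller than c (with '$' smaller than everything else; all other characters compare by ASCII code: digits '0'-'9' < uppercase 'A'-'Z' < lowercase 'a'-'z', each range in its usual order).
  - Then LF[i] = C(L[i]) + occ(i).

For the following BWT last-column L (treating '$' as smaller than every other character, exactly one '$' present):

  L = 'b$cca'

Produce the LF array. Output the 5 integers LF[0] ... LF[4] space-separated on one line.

Answer: 2 0 3 4 1

Derivation:
Char counts: '$':1, 'a':1, 'b':1, 'c':2
C (first-col start): C('$')=0, C('a')=1, C('b')=2, C('c')=3
L[0]='b': occ=0, LF[0]=C('b')+0=2+0=2
L[1]='$': occ=0, LF[1]=C('$')+0=0+0=0
L[2]='c': occ=0, LF[2]=C('c')+0=3+0=3
L[3]='c': occ=1, LF[3]=C('c')+1=3+1=4
L[4]='a': occ=0, LF[4]=C('a')+0=1+0=1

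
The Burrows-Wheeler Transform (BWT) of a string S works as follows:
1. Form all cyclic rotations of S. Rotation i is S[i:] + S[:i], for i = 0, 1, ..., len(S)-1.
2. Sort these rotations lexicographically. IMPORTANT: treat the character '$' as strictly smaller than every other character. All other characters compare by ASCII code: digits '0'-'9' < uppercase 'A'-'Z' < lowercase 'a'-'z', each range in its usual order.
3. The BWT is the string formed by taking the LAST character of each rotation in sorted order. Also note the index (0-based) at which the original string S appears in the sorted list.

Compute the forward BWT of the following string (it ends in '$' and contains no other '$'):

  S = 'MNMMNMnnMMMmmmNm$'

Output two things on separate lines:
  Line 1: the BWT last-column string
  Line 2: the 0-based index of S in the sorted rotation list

All 17 rotations (rotation i = S[i:]+S[:i]):
  rot[0] = MNMMNMnnMMMmmmNm$
  rot[1] = NMMNMnnMMMmmmNm$M
  rot[2] = MMNMnnMMMmmmNm$MN
  rot[3] = MNMnnMMMmmmNm$MNM
  rot[4] = NMnnMMMmmmNm$MNMM
  rot[5] = MnnMMMmmmNm$MNMMN
  rot[6] = nnMMMmmmNm$MNMMNM
  rot[7] = nMMMmmmNm$MNMMNMn
  rot[8] = MMMmmmNm$MNMMNMnn
  rot[9] = MMmmmNm$MNMMNMnnM
  rot[10] = MmmmNm$MNMMNMnnMM
  rot[11] = mmmNm$MNMMNMnnMMM
  rot[12] = mmNm$MNMMNMnnMMMm
  rot[13] = mNm$MNMMNMnnMMMmm
  rot[14] = Nm$MNMMNMnnMMMmmm
  rot[15] = m$MNMMNMnnMMMmmmN
  rot[16] = $MNMMNMnnMMMmmmNm
Sorted (with $ < everything):
  sorted[0] = $MNMMNMnnMMMmmmNm  (last char: 'm')
  sorted[1] = MMMmmmNm$MNMMNMnn  (last char: 'n')
  sorted[2] = MMNMnnMMMmmmNm$MN  (last char: 'N')
  sorted[3] = MMmmmNm$MNMMNMnnM  (last char: 'M')
  sorted[4] = MNMMNMnnMMMmmmNm$  (last char: '$')
  sorted[5] = MNMnnMMMmmmNm$MNM  (last char: 'M')
  sorted[6] = MmmmNm$MNMMNMnnMM  (last char: 'M')
  sorted[7] = MnnMMMmmmNm$MNMMN  (last char: 'N')
  sorted[8] = NMMNMnnMMMmmmNm$M  (last char: 'M')
  sorted[9] = NMnnMMMmmmNm$MNMM  (last char: 'M')
  sorted[10] = Nm$MNMMNMnnMMMmmm  (last char: 'm')
  sorted[11] = m$MNMMNMnnMMMmmmN  (last char: 'N')
  sorted[12] = mNm$MNMMNMnnMMMmm  (last char: 'm')
  sorted[13] = mmNm$MNMMNMnnMMMm  (last char: 'm')
  sorted[14] = mmmNm$MNMMNMnnMMM  (last char: 'M')
  sorted[15] = nMMMmmmNm$MNMMNMn  (last char: 'n')
  sorted[16] = nnMMMmmmNm$MNMMNM  (last char: 'M')
Last column: mnNM$MMNMMmNmmMnM
Original string S is at sorted index 4

Answer: mnNM$MMNMMmNmmMnM
4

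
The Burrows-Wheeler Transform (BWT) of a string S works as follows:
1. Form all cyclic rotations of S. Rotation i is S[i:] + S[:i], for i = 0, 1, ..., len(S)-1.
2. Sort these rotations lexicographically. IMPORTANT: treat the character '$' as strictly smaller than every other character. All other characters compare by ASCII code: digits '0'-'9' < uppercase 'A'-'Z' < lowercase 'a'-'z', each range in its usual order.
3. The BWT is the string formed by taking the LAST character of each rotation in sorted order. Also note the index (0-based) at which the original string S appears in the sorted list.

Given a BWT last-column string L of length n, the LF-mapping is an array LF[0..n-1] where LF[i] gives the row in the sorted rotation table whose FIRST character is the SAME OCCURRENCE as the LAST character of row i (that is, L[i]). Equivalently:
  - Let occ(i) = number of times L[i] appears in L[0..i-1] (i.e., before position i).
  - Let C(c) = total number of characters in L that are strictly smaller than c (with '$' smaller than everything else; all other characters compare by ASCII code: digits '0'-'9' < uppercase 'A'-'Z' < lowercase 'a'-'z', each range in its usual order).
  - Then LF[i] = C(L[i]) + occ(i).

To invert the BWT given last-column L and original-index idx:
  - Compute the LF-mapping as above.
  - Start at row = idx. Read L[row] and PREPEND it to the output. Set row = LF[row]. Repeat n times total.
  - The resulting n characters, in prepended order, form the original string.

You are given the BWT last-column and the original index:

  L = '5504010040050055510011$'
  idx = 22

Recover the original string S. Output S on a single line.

LF mapping: 17 18 1 15 2 11 3 4 16 5 6 19 7 8 20 21 22 12 9 10 13 14 0
Walk LF starting at row 22, prepending L[row]:
  step 1: row=22, L[22]='$', prepend. Next row=LF[22]=0
  step 2: row=0, L[0]='5', prepend. Next row=LF[0]=17
  step 3: row=17, L[17]='1', prepend. Next row=LF[17]=12
  step 4: row=12, L[12]='0', prepend. Next row=LF[12]=7
  step 5: row=7, L[7]='0', prepend. Next row=LF[7]=4
  step 6: row=4, L[4]='0', prepend. Next row=LF[4]=2
  step 7: row=2, L[2]='0', prepend. Next row=LF[2]=1
  step 8: row=1, L[1]='5', prepend. Next row=LF[1]=18
  step 9: row=18, L[18]='0', prepend. Next row=LF[18]=9
  step 10: row=9, L[9]='0', prepend. Next row=LF[9]=5
  step 11: row=5, L[5]='1', prepend. Next row=LF[5]=11
  step 12: row=11, L[11]='5', prepend. Next row=LF[11]=19
  step 13: row=19, L[19]='0', prepend. Next row=LF[19]=10
  step 14: row=10, L[10]='0', prepend. Next row=LF[10]=6
  step 15: row=6, L[6]='0', prepend. Next row=LF[6]=3
  step 16: row=3, L[3]='4', prepend. Next row=LF[3]=15
  step 17: row=15, L[15]='5', prepend. Next row=LF[15]=21
  step 18: row=21, L[21]='1', prepend. Next row=LF[21]=14
  step 19: row=14, L[14]='5', prepend. Next row=LF[14]=20
  step 20: row=20, L[20]='1', prepend. Next row=LF[20]=13
  step 21: row=13, L[13]='0', prepend. Next row=LF[13]=8
  step 22: row=8, L[8]='4', prepend. Next row=LF[8]=16
  step 23: row=16, L[16]='5', prepend. Next row=LF[16]=22
Reversed output: 5401515400051005000015$

Answer: 5401515400051005000015$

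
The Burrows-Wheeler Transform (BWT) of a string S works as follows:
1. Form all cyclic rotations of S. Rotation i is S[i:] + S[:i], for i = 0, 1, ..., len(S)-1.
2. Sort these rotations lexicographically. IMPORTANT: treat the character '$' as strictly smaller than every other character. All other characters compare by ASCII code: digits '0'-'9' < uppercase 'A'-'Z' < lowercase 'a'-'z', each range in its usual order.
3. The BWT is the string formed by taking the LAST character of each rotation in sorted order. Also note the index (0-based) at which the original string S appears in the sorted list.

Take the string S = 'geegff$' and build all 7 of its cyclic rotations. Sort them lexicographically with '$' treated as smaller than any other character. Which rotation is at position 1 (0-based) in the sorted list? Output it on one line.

Answer: eegff$g

Derivation:
All 7 rotations (rotation i = S[i:]+S[:i]):
  rot[0] = geegff$
  rot[1] = eegff$g
  rot[2] = egff$ge
  rot[3] = gff$gee
  rot[4] = ff$geeg
  rot[5] = f$geegf
  rot[6] = $geegff
Sorted (with $ < everything):
  sorted[0] = $geegff
  sorted[1] = eegff$g
  sorted[2] = egff$ge
  sorted[3] = f$geegf
  sorted[4] = ff$geeg
  sorted[5] = geegff$
  sorted[6] = gff$gee
sorted[1] = eegff$g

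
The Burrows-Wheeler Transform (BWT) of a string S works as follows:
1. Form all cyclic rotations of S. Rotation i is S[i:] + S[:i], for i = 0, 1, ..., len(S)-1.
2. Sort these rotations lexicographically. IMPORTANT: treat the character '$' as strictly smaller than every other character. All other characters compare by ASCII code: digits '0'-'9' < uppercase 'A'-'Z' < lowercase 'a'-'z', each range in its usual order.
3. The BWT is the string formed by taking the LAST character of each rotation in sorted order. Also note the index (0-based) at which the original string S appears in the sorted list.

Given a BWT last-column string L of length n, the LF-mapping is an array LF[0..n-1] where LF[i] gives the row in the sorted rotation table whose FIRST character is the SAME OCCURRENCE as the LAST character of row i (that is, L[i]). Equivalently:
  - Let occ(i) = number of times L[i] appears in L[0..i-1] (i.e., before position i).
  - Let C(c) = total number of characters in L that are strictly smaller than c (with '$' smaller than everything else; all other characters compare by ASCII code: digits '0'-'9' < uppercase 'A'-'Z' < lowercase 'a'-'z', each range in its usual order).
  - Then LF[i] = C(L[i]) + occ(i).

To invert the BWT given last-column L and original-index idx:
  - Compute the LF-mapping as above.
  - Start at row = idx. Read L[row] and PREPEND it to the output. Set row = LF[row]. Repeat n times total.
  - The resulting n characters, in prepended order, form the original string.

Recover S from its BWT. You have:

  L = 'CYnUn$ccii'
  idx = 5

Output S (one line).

Answer: cincinUYC$

Derivation:
LF mapping: 1 3 8 2 9 0 4 5 6 7
Walk LF starting at row 5, prepending L[row]:
  step 1: row=5, L[5]='$', prepend. Next row=LF[5]=0
  step 2: row=0, L[0]='C', prepend. Next row=LF[0]=1
  step 3: row=1, L[1]='Y', prepend. Next row=LF[1]=3
  step 4: row=3, L[3]='U', prepend. Next row=LF[3]=2
  step 5: row=2, L[2]='n', prepend. Next row=LF[2]=8
  step 6: row=8, L[8]='i', prepend. Next row=LF[8]=6
  step 7: row=6, L[6]='c', prepend. Next row=LF[6]=4
  step 8: row=4, L[4]='n', prepend. Next row=LF[4]=9
  step 9: row=9, L[9]='i', prepend. Next row=LF[9]=7
  step 10: row=7, L[7]='c', prepend. Next row=LF[7]=5
Reversed output: cincinUYC$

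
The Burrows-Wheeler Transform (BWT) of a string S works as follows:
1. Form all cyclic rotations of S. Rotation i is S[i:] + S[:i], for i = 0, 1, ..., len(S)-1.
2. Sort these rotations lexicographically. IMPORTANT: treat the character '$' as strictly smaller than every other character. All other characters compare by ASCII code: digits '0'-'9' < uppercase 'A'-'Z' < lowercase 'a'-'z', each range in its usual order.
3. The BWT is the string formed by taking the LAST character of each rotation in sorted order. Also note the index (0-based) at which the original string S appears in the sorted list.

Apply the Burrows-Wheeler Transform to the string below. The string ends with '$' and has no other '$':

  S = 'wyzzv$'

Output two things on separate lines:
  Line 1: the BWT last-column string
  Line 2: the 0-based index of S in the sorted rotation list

All 6 rotations (rotation i = S[i:]+S[:i]):
  rot[0] = wyzzv$
  rot[1] = yzzv$w
  rot[2] = zzv$wy
  rot[3] = zv$wyz
  rot[4] = v$wyzz
  rot[5] = $wyzzv
Sorted (with $ < everything):
  sorted[0] = $wyzzv  (last char: 'v')
  sorted[1] = v$wyzz  (last char: 'z')
  sorted[2] = wyzzv$  (last char: '$')
  sorted[3] = yzzv$w  (last char: 'w')
  sorted[4] = zv$wyz  (last char: 'z')
  sorted[5] = zzv$wy  (last char: 'y')
Last column: vz$wzy
Original string S is at sorted index 2

Answer: vz$wzy
2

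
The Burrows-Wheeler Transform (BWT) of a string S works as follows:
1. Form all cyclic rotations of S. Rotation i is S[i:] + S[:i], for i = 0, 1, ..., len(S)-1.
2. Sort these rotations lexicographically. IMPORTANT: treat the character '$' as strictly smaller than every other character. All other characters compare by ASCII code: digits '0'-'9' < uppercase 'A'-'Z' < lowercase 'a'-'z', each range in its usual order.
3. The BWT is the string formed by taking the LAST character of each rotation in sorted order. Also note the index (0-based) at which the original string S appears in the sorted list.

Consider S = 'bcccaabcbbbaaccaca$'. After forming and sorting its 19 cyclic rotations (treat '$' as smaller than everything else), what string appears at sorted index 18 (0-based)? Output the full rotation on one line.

All 19 rotations (rotation i = S[i:]+S[:i]):
  rot[0] = bcccaabcbbbaaccaca$
  rot[1] = cccaabcbbbaaccaca$b
  rot[2] = ccaabcbbbaaccaca$bc
  rot[3] = caabcbbbaaccaca$bcc
  rot[4] = aabcbbbaaccaca$bccc
  rot[5] = abcbbbaaccaca$bccca
  rot[6] = bcbbbaaccaca$bcccaa
  rot[7] = cbbbaaccaca$bcccaab
  rot[8] = bbbaaccaca$bcccaabc
  rot[9] = bbaaccaca$bcccaabcb
  rot[10] = baaccaca$bcccaabcbb
  rot[11] = aaccaca$bcccaabcbbb
  rot[12] = accaca$bcccaabcbbba
  rot[13] = ccaca$bcccaabcbbbaa
  rot[14] = caca$bcccaabcbbbaac
  rot[15] = aca$bcccaabcbbbaacc
  rot[16] = ca$bcccaabcbbbaacca
  rot[17] = a$bcccaabcbbbaaccac
  rot[18] = $bcccaabcbbbaaccaca
Sorted (with $ < everything):
  sorted[0] = $bcccaabcbbbaaccaca
  sorted[1] = a$bcccaabcbbbaaccac
  sorted[2] = aabcbbbaaccaca$bccc
  sorted[3] = aaccaca$bcccaabcbbb
  sorted[4] = abcbbbaaccaca$bccca
  sorted[5] = aca$bcccaabcbbbaacc
  sorted[6] = accaca$bcccaabcbbba
  sorted[7] = baaccaca$bcccaabcbb
  sorted[8] = bbaaccaca$bcccaabcb
  sorted[9] = bbbaaccaca$bcccaabc
  sorted[10] = bcbbbaaccaca$bcccaa
  sorted[11] = bcccaabcbbbaaccaca$
  sorted[12] = ca$bcccaabcbbbaacca
  sorted[13] = caabcbbbaaccaca$bcc
  sorted[14] = caca$bcccaabcbbbaac
  sorted[15] = cbbbaaccaca$bcccaab
  sorted[16] = ccaabcbbbaaccaca$bc
  sorted[17] = ccaca$bcccaabcbbbaa
  sorted[18] = cccaabcbbbaaccaca$b
sorted[18] = cccaabcbbbaaccaca$b

Answer: cccaabcbbbaaccaca$b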